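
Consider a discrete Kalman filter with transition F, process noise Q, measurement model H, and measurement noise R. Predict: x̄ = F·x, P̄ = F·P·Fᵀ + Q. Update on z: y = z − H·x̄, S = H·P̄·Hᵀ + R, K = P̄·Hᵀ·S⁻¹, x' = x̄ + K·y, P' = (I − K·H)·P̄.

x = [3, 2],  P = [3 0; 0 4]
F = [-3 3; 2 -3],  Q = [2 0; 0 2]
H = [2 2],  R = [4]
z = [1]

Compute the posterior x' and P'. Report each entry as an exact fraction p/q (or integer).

x̄ = F·x = [-3, 0]
P̄ = F·P·Fᵀ + Q = [65 -54; -54 50]
y = z − H·x̄ = [7]
S = H·P̄·Hᵀ + R = [32]
K = P̄·Hᵀ·S⁻¹ = [11/16; -1/4]
x' = x̄ + K·y = [29/16, -7/4]
P' = (I − K·H)·P̄ = [399/8 -97/2; -97/2 48]

x' = [29/16, -7/4]
P' = [399/8 -97/2; -97/2 48]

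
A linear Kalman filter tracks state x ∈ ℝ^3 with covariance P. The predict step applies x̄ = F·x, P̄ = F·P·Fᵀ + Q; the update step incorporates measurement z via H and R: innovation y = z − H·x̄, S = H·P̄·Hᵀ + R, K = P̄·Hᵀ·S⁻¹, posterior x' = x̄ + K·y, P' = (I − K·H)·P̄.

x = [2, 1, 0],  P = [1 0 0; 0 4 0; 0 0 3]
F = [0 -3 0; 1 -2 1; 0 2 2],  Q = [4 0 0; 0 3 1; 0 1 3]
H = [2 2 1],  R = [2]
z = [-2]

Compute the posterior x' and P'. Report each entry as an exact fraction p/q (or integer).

x' = [-827/345, 34/69, 124/69]
P' = [2984/345 -112/69 -928/69; -112/69 142/69 -26/69; -928/69 -26/69 1894/69]

x̄ = F·x = [-3, 0, 2]
P̄ = F·P·Fᵀ + Q = [40 24 -24; 24 23 -9; -24 -9 31]
y = z − H·x̄ = [2]
S = H·P̄·Hᵀ + R = [345]
K = P̄·Hᵀ·S⁻¹ = [104/345; 17/69; -7/69]
x' = x̄ + K·y = [-827/345, 34/69, 124/69]
P' = (I − K·H)·P̄ = [2984/345 -112/69 -928/69; -112/69 142/69 -26/69; -928/69 -26/69 1894/69]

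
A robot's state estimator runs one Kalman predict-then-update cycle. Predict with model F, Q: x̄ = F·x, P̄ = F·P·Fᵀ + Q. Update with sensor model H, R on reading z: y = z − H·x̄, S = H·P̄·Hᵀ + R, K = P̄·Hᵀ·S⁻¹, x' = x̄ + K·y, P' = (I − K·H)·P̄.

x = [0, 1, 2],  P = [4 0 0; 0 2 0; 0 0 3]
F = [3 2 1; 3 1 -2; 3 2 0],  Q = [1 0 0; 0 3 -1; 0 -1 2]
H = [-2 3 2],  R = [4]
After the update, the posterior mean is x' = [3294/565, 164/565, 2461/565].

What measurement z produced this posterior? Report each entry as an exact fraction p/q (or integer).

z = [-2]

x̄ = F·x = [4, -3, 2]
P̄ = F·P·Fᵀ + Q = [48 34 44; 34 53 39; 44 39 46]
S = H·P̄·Hᵀ + R = [565]
K = P̄·Hᵀ·S⁻¹ = [94/565; 169/565; 121/565]
x' − x̄ = [1034/565, 1859/565, 1331/565] = K·y
y = (KᵀK)⁻¹·Kᵀ·(x' − x̄) = [11]
z = y + H·x̄ = [11] + [-13] = [-2]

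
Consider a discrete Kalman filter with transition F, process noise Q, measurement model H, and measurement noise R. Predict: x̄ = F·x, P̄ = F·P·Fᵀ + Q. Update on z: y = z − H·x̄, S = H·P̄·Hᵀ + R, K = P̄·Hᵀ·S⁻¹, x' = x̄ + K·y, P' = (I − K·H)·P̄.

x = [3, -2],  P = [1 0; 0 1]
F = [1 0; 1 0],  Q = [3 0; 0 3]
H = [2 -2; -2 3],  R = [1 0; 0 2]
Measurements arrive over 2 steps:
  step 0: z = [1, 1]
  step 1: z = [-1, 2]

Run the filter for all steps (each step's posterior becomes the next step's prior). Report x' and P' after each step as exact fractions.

step 0: x' = [221/75, 179/75], P' = [263/150 106/75; 106/75 94/75]
step 1: x' = [44772/25325, 52098/25325], P' = [51202/25325 41518/25325; 41518/25325 36562/25325]

step 0: x̄ = F·x = [3, 3]
step 0: P̄ = F·P·Fᵀ + Q = [4 1; 1 4]
step 0: y = z − H·x̄ = [1, -2]
step 0: S = H·P̄·Hᵀ + R = [25 -30; -30 42]
step 0: K = P̄·Hᵀ·S⁻¹ = [17/25 11/30; 8/25 7/15]
step 0: x' = x̄ + K·y = [221/75, 179/75]
step 0: P' = (I − K·H)·P̄ = [263/150 106/75; 106/75 94/75]
step 1: x̄ = F·x = [221/75, 221/75]
step 1: P̄ = F·P·Fᵀ + Q = [713/150 263/150; 263/150 713/150]
step 1: y = z − H·x̄ = [-1, -71/75]
step 1: S = H·P̄·Hᵀ + R = [25 -30; -30 6413/150]
step 1: K = P̄·Hᵀ·S⁻¹ = [19368/25325 443/1013; 9912/25325 533/1013]
step 1: x' = x̄ + K·y = [44772/25325, 52098/25325]
step 1: P' = (I − K·H)·P̄ = [51202/25325 41518/25325; 41518/25325 36562/25325]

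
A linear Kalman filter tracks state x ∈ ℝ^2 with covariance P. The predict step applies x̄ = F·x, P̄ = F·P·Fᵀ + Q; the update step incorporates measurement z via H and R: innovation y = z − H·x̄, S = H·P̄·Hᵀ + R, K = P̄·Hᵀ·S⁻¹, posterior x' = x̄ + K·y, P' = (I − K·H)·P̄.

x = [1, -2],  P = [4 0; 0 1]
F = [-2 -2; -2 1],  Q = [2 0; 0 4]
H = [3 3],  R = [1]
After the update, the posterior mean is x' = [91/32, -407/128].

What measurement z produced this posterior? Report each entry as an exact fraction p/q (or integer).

x̄ = F·x = [2, -4]
P̄ = F·P·Fᵀ + Q = [22 14; 14 21]
S = H·P̄·Hᵀ + R = [640]
K = P̄·Hᵀ·S⁻¹ = [27/160; 21/128]
x' − x̄ = [27/32, 105/128] = K·y
y = (KᵀK)⁻¹·Kᵀ·(x' − x̄) = [5]
z = y + H·x̄ = [5] + [-6] = [-1]

z = [-1]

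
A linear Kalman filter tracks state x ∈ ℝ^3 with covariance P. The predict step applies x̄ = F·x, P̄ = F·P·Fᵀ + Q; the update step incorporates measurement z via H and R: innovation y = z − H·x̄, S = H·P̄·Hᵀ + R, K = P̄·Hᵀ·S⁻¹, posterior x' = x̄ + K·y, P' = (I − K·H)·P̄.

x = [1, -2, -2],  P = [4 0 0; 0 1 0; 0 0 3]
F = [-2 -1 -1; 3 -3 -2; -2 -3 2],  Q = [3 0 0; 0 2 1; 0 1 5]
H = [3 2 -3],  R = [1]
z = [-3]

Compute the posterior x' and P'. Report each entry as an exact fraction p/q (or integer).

x' = [2, 815/144, 973/144]
P' = [23 -15 13; -15 19679/720 2269/720; 13 2269/720 10919/720]

x̄ = F·x = [2, 13, 0]
P̄ = F·P·Fᵀ + Q = [23 -15 13; -15 59 -26; 13 -26 42]
y = z − H·x̄ = [-35]
S = H·P̄·Hᵀ + R = [720]
K = P̄·Hᵀ·S⁻¹ = [0; 151/720; -139/720]
x' = x̄ + K·y = [2, 815/144, 973/144]
P' = (I − K·H)·P̄ = [23 -15 13; -15 19679/720 2269/720; 13 2269/720 10919/720]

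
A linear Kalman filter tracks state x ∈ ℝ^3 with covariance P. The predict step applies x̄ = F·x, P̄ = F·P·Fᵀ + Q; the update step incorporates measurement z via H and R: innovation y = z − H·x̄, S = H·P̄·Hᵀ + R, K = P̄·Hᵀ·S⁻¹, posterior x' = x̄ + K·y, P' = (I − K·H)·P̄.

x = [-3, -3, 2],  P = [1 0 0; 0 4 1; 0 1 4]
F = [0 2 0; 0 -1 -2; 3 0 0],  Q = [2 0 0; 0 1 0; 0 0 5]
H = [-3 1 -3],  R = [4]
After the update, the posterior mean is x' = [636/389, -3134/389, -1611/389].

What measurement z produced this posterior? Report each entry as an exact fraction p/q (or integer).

z = [-1]

x̄ = F·x = [-6, -1, -9]
P̄ = F·P·Fᵀ + Q = [18 -12 0; -12 25 0; 0 0 14]
S = H·P̄·Hᵀ + R = [389]
K = P̄·Hᵀ·S⁻¹ = [-66/389; 61/389; -42/389]
x' − x̄ = [2970/389, -2745/389, 1890/389] = K·y
y = (KᵀK)⁻¹·Kᵀ·(x' − x̄) = [-45]
z = y + H·x̄ = [-45] + [44] = [-1]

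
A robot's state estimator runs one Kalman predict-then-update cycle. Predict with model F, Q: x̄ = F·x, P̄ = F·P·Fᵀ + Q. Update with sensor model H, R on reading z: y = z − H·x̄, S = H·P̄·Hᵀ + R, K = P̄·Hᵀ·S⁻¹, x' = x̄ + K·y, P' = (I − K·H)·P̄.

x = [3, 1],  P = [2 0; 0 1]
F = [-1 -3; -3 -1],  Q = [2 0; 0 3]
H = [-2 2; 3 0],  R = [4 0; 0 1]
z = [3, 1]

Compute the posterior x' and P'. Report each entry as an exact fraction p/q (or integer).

x̄ = F·x = [-6, -10]
P̄ = F·P·Fᵀ + Q = [13 9; 9 22]
y = z − H·x̄ = [11, 19]
S = H·P̄·Hᵀ + R = [72 -24; -24 118]
K = P̄·Hᵀ·S⁻¹ = [-1/990 109/330; 929/1980 107/330]
x' = x̄ + K·y = [131/495, 2617/1980]
P' = (I − K·H)·P̄ = [109/990 107/990; 107/990 518/495]

x' = [131/495, 2617/1980]
P' = [109/990 107/990; 107/990 518/495]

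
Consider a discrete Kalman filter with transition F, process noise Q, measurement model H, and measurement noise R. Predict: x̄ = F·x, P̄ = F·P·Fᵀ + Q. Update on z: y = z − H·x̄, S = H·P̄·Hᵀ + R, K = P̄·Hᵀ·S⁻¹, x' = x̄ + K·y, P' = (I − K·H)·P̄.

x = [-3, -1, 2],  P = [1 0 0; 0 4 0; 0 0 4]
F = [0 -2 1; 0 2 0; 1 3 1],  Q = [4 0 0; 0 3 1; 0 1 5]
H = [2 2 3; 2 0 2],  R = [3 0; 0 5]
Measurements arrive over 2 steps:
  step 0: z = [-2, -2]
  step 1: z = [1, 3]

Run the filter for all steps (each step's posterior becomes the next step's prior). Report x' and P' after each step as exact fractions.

step 0: x' = [1980/2429, 1056/2429, -33956/21861], P' = [11432/2429 -1028/2429 -7732/2429; -1028/2429 3662/2429 -1047/2429; -7732/2429 -1047/2429 60358/21861]
step 1: x' = [14680249/19035158, -8376585/19035158, 3406733/19035158], P' = [91292331/19035158 -3782859/19035158 -63776071/19035158; -3782859/19035158 138207549/95175790 -10419821/19035158; -63776071/19035158 -10419821/19035158 55562521/19035158]

step 0: x̄ = F·x = [4, -2, -4]
step 0: P̄ = F·P·Fᵀ + Q = [24 -16 -20; -16 19 25; -20 25 46]
step 0: y = z − H·x̄ = [6, -2]
step 0: S = H·P̄·Hᵀ + R = [521 208; 208 125]
step 0: K = P̄·Hᵀ·S⁻¹ = [-796/2429 1480/2429; 709/2429 -830/2429; 7684/21861 -3692/21861]
step 0: x' = x̄ + K·y = [1980/2429, 1056/2429, -33956/21861]
step 0: P' = (I − K·H)·P̄ = [11432/2429 -1028/2429 -7732/2429; -1028/2429 3662/2429 -1047/2429; -7732/2429 -1047/2429 60358/21861]
step 1: x̄ = F·x = [-52964/21861, 2112/2429, 1768/3123]
step 1: P̄ = F·P·Fᵀ + Q = [317326/21861 -16742/2429 -28271/3123; -16742/2429 21935/2429 2893/347; -28271/3123 2893/347 45421/3123]
step 1: y = z − H·x̄ = [52645/21861, 146759/21861]
step 1: S = H·P̄·Hᵀ + R = [3592990/21861 1324340/21861; 1324340/21861 1067221/21861]
step 1: K = P̄·Hᵀ·S⁻¹ = [-5436423/19035158 5503252/9517579; 27429731/95175790 -2840536/9517579; 6098593/19035158 -1642710/9517579]
step 1: x' = x̄ + K·y = [14680249/19035158, -8376585/19035158, 3406733/19035158]
step 1: P' = (I − K·H)·P̄ = [91292331/19035158 -3782859/19035158 -63776071/19035158; -3782859/19035158 138207549/95175790 -10419821/19035158; -63776071/19035158 -10419821/19035158 55562521/19035158]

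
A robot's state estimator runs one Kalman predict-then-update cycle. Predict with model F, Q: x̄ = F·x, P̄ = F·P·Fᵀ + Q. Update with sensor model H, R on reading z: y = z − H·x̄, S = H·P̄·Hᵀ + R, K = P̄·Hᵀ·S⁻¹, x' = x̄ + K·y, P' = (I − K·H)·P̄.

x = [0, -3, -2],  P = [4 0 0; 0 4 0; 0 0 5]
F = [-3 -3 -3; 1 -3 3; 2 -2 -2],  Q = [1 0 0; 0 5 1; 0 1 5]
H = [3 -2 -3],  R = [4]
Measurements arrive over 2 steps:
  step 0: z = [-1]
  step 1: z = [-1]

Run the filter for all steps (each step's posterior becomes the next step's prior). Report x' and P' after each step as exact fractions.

step 0: x̄ = F·x = [15, 3, 10]
step 0: P̄ = F·P·Fᵀ + Q = [118 -21 30; -21 90 3; 30 3 57]
step 0: y = z − H·x̄ = [-10]
step 0: S = H·P̄·Hᵀ + R = [1687]
step 0: K = P̄·Hᵀ·S⁻¹ = [306/1687; -36/241; -87/1687]
step 0: x' = x̄ + K·y = [22245/1687, 1083/241, 17740/1687]
step 0: P' = (I − K·H)·P̄ = [105430/1687 5955/241 77232/1687; 5955/241 12618/241 -2409/241; 77232/1687 -2409/241 88590/1687]
step 1: x̄ = F·x = [-142698/1687, 52722/1687, -6152/1687]
step 1: P̄ = F·P·Fᵀ + Q = [4379773/1687 -995340/1687 226560/1687; -995340/1687 2222925/1687 186411/1687; 226560/1687 186411/1687 51579/1687]
step 1: y = z − H·x̄ = [513395/1687]
step 1: S = H·P̄·Hᵀ + R = [58883548/1687]
step 1: K = P̄·Hᵀ·S⁻¹ = [14450319/58883548; -7991103/58883548; 152121/58883548]
step 1: x' = x̄ + K·y = [-583190877/58883548, -591662067/58883548, -168437123/58883548]
step 1: P' = (I − K·H)·P̄ = [29095942189/58883548 33707668551/58883548 6604896063/58883548; 33707668551/58883548 39736801293/58883548 7227122493/58883548; 6604896063/58883548 7227122493/58883548 1786611573/58883548]

step 0: x' = [22245/1687, 1083/241, 17740/1687], P' = [105430/1687 5955/241 77232/1687; 5955/241 12618/241 -2409/241; 77232/1687 -2409/241 88590/1687]
step 1: x' = [-583190877/58883548, -591662067/58883548, -168437123/58883548], P' = [29095942189/58883548 33707668551/58883548 6604896063/58883548; 33707668551/58883548 39736801293/58883548 7227122493/58883548; 6604896063/58883548 7227122493/58883548 1786611573/58883548]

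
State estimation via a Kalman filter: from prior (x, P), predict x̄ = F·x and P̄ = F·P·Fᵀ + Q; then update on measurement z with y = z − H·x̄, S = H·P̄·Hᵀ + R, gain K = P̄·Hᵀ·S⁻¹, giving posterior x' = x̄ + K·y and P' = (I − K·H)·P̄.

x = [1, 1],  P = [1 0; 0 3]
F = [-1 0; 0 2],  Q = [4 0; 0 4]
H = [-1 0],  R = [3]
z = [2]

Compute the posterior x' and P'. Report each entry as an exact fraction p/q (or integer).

x̄ = F·x = [-1, 2]
P̄ = F·P·Fᵀ + Q = [5 0; 0 16]
y = z − H·x̄ = [1]
S = H·P̄·Hᵀ + R = [8]
K = P̄·Hᵀ·S⁻¹ = [-5/8; 0]
x' = x̄ + K·y = [-13/8, 2]
P' = (I − K·H)·P̄ = [15/8 0; 0 16]

x' = [-13/8, 2]
P' = [15/8 0; 0 16]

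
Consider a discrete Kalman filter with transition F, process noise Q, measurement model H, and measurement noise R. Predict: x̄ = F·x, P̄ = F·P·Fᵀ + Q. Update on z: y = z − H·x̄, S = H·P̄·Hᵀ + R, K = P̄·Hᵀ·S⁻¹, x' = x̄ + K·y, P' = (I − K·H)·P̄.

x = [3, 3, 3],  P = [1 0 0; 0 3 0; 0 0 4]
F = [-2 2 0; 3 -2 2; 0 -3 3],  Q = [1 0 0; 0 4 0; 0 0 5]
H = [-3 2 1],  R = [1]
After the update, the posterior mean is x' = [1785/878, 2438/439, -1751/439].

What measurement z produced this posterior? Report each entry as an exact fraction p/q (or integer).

x̄ = F·x = [0, 9, 0]
P̄ = F·P·Fᵀ + Q = [17 -18 -18; -18 41 42; -18 42 68]
S = H·P̄·Hᵀ + R = [878]
K = P̄·Hᵀ·S⁻¹ = [-105/878; 89/439; 103/439]
x' − x̄ = [1785/878, -1513/439, -1751/439] = K·y
y = (KᵀK)⁻¹·Kᵀ·(x' − x̄) = [-17]
z = y + H·x̄ = [-17] + [18] = [1]

z = [1]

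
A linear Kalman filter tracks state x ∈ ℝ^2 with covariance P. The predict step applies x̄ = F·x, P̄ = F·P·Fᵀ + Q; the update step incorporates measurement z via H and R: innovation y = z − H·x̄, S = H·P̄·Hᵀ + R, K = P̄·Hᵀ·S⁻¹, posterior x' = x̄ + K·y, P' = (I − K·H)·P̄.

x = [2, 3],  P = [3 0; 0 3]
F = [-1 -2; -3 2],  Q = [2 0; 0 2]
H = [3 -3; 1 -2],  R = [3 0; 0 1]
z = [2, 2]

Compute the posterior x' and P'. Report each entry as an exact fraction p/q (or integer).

x̄ = F·x = [-8, 0]
P̄ = F·P·Fᵀ + Q = [17 -3; -3 41]
y = z − H·x̄ = [26, 10]
S = H·P̄·Hᵀ + R = [579 324; 324 194]
K = P̄·Hᵀ·S⁻¹ = [698/1225 -2041/2450; 46/175 -307/350]
x' = x̄ + K·y = [-1857/1225, -339/175]
P' = (I − K·H)·P̄ = [4833/2450 491/350; 491/350 57/50]

x' = [-1857/1225, -339/175]
P' = [4833/2450 491/350; 491/350 57/50]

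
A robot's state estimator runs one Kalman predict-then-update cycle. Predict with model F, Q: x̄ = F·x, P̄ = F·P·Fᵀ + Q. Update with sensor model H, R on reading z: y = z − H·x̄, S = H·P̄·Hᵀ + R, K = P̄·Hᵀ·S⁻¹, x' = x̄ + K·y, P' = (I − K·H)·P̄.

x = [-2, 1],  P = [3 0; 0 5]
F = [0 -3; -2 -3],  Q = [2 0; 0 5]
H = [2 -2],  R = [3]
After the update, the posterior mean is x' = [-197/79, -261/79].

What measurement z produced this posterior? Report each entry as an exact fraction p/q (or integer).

x̄ = F·x = [-3, 1]
P̄ = F·P·Fᵀ + Q = [47 45; 45 62]
S = H·P̄·Hᵀ + R = [79]
K = P̄·Hᵀ·S⁻¹ = [4/79; -34/79]
x' − x̄ = [40/79, -340/79] = K·y
y = (KᵀK)⁻¹·Kᵀ·(x' − x̄) = [10]
z = y + H·x̄ = [10] + [-8] = [2]

z = [2]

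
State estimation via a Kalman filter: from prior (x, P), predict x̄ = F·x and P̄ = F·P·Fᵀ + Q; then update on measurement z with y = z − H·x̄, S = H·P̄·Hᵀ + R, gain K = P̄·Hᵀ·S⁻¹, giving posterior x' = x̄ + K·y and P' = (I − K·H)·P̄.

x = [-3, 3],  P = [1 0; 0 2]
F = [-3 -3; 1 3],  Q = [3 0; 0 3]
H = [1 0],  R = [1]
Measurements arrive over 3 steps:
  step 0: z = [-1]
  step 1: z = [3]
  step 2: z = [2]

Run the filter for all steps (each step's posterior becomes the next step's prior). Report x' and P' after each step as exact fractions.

step 0: x̄ = F·x = [0, 6]
step 0: P̄ = F·P·Fᵀ + Q = [30 -21; -21 22]
step 0: y = z − H·x̄ = [-1]
step 0: S = H·P̄·Hᵀ + R = [31]
step 0: K = P̄·Hᵀ·S⁻¹ = [30/31; -21/31]
step 0: x' = x̄ + K·y = [-30/31, 207/31]
step 0: P' = (I − K·H)·P̄ = [30/31 -21/31; -21/31 241/31]
step 1: x̄ = F·x = [-531/31, 591/31]
step 1: P̄ = F·P·Fᵀ + Q = [2154/31 -2007/31; -2007/31 2166/31]
step 1: y = z − H·x̄ = [624/31]
step 1: S = H·P̄·Hᵀ + R = [2185/31]
step 1: K = P̄·Hᵀ·S⁻¹ = [2154/2185; -2007/2185]
step 1: x' = x̄ + K·y = [5931/2185, 1257/2185]
step 1: P' = (I − K·H)·P̄ = [2154/2185 -2007/2185; -2007/2185 22731/2185]
step 2: x̄ = F·x = [-21564/2185, 9702/2185]
step 2: P̄ = F·P·Fᵀ + Q = [194394/2185 -186957/2185; -186957/2185 201246/2185]
step 2: y = z − H·x̄ = [25934/2185]
step 2: S = H·P̄·Hᵀ + R = [196579/2185]
step 2: K = P̄·Hᵀ·S⁻¹ = [194394/196579; -186957/196579]
step 2: x' = x̄ + K·y = [367224/196579, -1346148/196579]
step 2: P' = (I − K·H)·P̄ = [194394/196579 -186957/196579; -186957/196579 2108841/196579]

step 0: x' = [-30/31, 207/31], P' = [30/31 -21/31; -21/31 241/31]
step 1: x' = [5931/2185, 1257/2185], P' = [2154/2185 -2007/2185; -2007/2185 22731/2185]
step 2: x' = [367224/196579, -1346148/196579], P' = [194394/196579 -186957/196579; -186957/196579 2108841/196579]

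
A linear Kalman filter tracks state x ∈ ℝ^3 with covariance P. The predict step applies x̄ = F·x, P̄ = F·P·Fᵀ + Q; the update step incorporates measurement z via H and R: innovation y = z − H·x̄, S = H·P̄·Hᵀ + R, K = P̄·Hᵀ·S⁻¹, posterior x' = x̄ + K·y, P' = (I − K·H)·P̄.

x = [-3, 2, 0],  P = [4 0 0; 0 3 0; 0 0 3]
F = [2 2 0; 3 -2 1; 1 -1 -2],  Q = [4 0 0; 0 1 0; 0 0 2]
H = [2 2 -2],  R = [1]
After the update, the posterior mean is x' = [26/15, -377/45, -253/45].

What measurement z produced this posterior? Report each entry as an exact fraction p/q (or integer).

z = [-2]

x̄ = F·x = [-2, -13, -5]
P̄ = F·P·Fᵀ + Q = [32 12 2; 12 52 12; 2 12 21]
S = H·P̄·Hᵀ + R = [405]
K = P̄·Hᵀ·S⁻¹ = [28/135; 104/405; -14/405]
x' − x̄ = [56/15, 208/45, -28/45] = K·y
y = (KᵀK)⁻¹·Kᵀ·(x' − x̄) = [18]
z = y + H·x̄ = [18] + [-20] = [-2]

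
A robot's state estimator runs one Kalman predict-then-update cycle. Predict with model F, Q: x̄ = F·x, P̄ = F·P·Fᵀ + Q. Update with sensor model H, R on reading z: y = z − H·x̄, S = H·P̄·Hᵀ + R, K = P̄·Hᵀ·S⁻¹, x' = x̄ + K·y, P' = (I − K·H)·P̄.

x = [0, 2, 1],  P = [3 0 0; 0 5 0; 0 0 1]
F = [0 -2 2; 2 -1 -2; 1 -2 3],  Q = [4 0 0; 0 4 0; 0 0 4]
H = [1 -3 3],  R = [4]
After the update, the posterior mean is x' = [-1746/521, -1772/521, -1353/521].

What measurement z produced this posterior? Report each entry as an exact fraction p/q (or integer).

z = [-1]

x̄ = F·x = [-2, -4, -1]
P̄ = F·P·Fᵀ + Q = [28 6 26; 6 25 10; 26 10 36]
S = H·P̄·Hᵀ + R = [521]
K = P̄·Hᵀ·S⁻¹ = [88/521; -39/521; 104/521]
x' − x̄ = [-704/521, 312/521, -832/521] = K·y
y = (KᵀK)⁻¹·Kᵀ·(x' − x̄) = [-8]
z = y + H·x̄ = [-8] + [7] = [-1]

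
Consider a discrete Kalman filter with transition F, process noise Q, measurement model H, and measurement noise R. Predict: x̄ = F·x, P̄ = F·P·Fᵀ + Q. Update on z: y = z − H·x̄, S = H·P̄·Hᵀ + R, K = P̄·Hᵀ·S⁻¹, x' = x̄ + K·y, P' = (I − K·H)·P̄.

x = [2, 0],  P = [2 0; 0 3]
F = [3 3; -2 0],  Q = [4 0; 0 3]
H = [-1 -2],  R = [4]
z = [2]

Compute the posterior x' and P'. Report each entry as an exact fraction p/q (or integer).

x' = [6, -4]
P' = [1776/49 -838/49; -838/49 439/49]

x̄ = F·x = [6, -4]
P̄ = F·P·Fᵀ + Q = [49 -12; -12 11]
y = z − H·x̄ = [0]
S = H·P̄·Hᵀ + R = [49]
K = P̄·Hᵀ·S⁻¹ = [-25/49; -10/49]
x' = x̄ + K·y = [6, -4]
P' = (I − K·H)·P̄ = [1776/49 -838/49; -838/49 439/49]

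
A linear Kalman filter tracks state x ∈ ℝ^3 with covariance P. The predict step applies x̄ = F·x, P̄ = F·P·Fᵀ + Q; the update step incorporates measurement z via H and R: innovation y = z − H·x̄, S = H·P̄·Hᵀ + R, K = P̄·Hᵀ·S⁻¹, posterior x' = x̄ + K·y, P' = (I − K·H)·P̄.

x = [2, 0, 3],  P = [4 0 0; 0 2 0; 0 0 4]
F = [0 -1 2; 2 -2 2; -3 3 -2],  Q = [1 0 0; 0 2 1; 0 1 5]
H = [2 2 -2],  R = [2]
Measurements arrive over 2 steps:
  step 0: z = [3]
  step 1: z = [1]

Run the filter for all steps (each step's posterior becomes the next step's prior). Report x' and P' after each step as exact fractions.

step 0: x' = [637/645, 461/645, 104/645], P' = [4813/645 -886/645 3866/645; -886/645 1552/645 553/645; 3866/645 553/645 4567/645]
step 1: x' = [-681648/1180211, 547753/1180211, -724721/1180211], P' = [3681777/1180211 -228648/1180211 3355232/1180211; -228648/1180211 2532148/1180211 2090025/1180211; 3355232/1180211 2090025/1180211 5723668/1180211]

step 0: x̄ = F·x = [6, 10, -12]
step 0: P̄ = F·P·Fᵀ + Q = [19 20 -22; 20 42 -51; -22 -51 75]
step 0: y = z − H·x̄ = [-53]
step 0: S = H·P̄·Hᵀ + R = [1290]
step 0: K = P̄·Hᵀ·S⁻¹ = [61/645; 113/645; -148/645]
step 0: x' = x̄ + K·y = [637/645, 461/645, 104/645]
step 0: P' = (I − K·H)·P̄ = [4813/645 -886/645 3866/645; -886/645 1552/645 553/645; 3866/645 553/645 4567/645]
step 1: x̄ = F·x = [-253/645, 112/129, -736/645]
step 1: P̄ = F·P·Fᵀ + Q = [18253/645 7058/129 -44354/645; 7058/129 15722/129 -19915/129; -44354/645 -19915/129 134482/645]
step 1: y = z − H·x̄ = [-1441/645]
step 1: S = H·P̄·Hᵀ + R = [2360422/645]
step 1: K = P̄·Hᵀ·S⁻¹ = [97897/1180211; 213475/1180211; -278411/1180211]
step 1: x' = x̄ + K·y = [-681648/1180211, 547753/1180211, -724721/1180211]
step 1: P' = (I − K·H)·P̄ = [3681777/1180211 -228648/1180211 3355232/1180211; -228648/1180211 2532148/1180211 2090025/1180211; 3355232/1180211 2090025/1180211 5723668/1180211]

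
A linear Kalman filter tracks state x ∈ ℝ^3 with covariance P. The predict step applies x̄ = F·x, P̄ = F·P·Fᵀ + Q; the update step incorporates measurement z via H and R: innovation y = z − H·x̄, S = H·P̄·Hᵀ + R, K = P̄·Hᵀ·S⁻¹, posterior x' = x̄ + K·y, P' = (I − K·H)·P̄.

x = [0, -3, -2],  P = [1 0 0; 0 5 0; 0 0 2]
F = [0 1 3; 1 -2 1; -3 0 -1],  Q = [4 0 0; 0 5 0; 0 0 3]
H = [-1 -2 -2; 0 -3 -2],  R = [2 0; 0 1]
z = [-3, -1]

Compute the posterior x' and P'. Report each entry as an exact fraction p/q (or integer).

x' = [-203/737, -982/737, 1939/737]
P' = [16366/2211 11518/2211 -17920/2211; 11518/2211 4244/737 -6235/737; -17920/2211 -6235/737 9337/737]

x̄ = F·x = [-9, 4, 2]
P̄ = F·P·Fᵀ + Q = [27 -4 -6; -4 28 -5; -6 -5 14]
y = z − H·x̄ = [0, 15]
S = H·P̄·Hᵀ + R = [117 150; 150 249]
K = P̄·Hᵀ·S⁻¹ = [-1781/2211 1286/2211; 214/2211 -262/737; -346/2211 31/737]
x' = x̄ + K·y = [-203/737, -982/737, 1939/737]
P' = (I − K·H)·P̄ = [16366/2211 11518/2211 -17920/2211; 11518/2211 4244/737 -6235/737; -17920/2211 -6235/737 9337/737]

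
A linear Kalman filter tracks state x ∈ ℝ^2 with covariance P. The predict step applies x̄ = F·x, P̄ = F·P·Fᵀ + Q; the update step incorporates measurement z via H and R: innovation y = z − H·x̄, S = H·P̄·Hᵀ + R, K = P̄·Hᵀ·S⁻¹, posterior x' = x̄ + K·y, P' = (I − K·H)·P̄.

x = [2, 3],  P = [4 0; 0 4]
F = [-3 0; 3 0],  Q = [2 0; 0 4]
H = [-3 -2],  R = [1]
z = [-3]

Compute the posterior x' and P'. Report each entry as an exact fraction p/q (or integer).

x' = [-48/71, 174/71]
P' = [934/71 -1380/71; -1380/71 2056/71]

x̄ = F·x = [-6, 6]
P̄ = F·P·Fᵀ + Q = [38 -36; -36 40]
y = z − H·x̄ = [-9]
S = H·P̄·Hᵀ + R = [71]
K = P̄·Hᵀ·S⁻¹ = [-42/71; 28/71]
x' = x̄ + K·y = [-48/71, 174/71]
P' = (I − K·H)·P̄ = [934/71 -1380/71; -1380/71 2056/71]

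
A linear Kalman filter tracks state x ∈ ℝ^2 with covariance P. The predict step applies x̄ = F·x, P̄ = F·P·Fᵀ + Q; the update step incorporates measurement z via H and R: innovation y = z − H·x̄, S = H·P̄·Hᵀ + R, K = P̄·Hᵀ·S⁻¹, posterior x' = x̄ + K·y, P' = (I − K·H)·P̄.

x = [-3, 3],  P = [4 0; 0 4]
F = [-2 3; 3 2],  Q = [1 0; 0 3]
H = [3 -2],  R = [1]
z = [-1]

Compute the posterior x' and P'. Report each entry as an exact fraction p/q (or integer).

x̄ = F·x = [15, -3]
P̄ = F·P·Fᵀ + Q = [53 0; 0 55]
y = z − H·x̄ = [-52]
S = H·P̄·Hᵀ + R = [698]
K = P̄·Hᵀ·S⁻¹ = [159/698; -55/349]
x' = x̄ + K·y = [1101/349, 1813/349]
P' = (I − K·H)·P̄ = [11713/698 8745/349; 8745/349 13145/349]

x' = [1101/349, 1813/349]
P' = [11713/698 8745/349; 8745/349 13145/349]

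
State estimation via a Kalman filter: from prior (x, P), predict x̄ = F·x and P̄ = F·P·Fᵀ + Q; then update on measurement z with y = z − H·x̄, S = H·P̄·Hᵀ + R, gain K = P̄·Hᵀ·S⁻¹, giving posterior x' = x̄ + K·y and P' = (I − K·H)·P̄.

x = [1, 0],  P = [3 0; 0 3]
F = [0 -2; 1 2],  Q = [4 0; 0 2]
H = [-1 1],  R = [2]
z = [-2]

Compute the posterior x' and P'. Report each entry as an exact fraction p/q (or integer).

x̄ = F·x = [0, 1]
P̄ = F·P·Fᵀ + Q = [16 -12; -12 17]
y = z − H·x̄ = [-3]
S = H·P̄·Hᵀ + R = [59]
K = P̄·Hᵀ·S⁻¹ = [-28/59; 29/59]
x' = x̄ + K·y = [84/59, -28/59]
P' = (I − K·H)·P̄ = [160/59 104/59; 104/59 162/59]

x' = [84/59, -28/59]
P' = [160/59 104/59; 104/59 162/59]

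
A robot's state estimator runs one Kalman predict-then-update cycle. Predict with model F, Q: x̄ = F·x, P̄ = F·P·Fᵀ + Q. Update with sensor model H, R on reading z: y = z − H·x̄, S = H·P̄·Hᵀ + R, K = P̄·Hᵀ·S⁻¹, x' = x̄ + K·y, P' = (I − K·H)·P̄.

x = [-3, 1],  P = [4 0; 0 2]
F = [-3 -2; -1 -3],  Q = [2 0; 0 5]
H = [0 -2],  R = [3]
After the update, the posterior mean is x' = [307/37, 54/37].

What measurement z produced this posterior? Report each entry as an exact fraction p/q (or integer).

z = [-3]

x̄ = F·x = [7, 0]
P̄ = F·P·Fᵀ + Q = [46 24; 24 27]
S = H·P̄·Hᵀ + R = [111]
K = P̄·Hᵀ·S⁻¹ = [-16/37; -18/37]
x' − x̄ = [48/37, 54/37] = K·y
y = (KᵀK)⁻¹·Kᵀ·(x' − x̄) = [-3]
z = y + H·x̄ = [-3] + [0] = [-3]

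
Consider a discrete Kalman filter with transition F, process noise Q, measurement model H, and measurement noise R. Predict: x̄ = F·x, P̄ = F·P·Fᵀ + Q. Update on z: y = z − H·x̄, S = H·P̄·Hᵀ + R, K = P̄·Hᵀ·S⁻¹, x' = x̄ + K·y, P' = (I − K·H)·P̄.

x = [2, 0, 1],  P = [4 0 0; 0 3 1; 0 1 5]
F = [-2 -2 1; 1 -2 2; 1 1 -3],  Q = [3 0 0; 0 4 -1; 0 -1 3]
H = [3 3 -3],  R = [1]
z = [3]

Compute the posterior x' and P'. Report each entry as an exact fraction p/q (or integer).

x' = [-3291/1004, 7447/2008, -143/251]
P' = [7415/502 -10103/1004 1174/251; -10103/1004 26231/2008 745/251; 1174/251 745/251 1931/251]

x̄ = F·x = [-3, 4, -1]
P̄ = F·P·Fᵀ + Q = [32 8 -22; 8 32 -25; -22 -25 49]
y = z − H·x̄ = [-3]
S = H·P̄·Hᵀ + R = [2008]
K = P̄·Hᵀ·S⁻¹ = [93/1004; 195/2008; -36/251]
x' = x̄ + K·y = [-3291/1004, 7447/2008, -143/251]
P' = (I − K·H)·P̄ = [7415/502 -10103/1004 1174/251; -10103/1004 26231/2008 745/251; 1174/251 745/251 1931/251]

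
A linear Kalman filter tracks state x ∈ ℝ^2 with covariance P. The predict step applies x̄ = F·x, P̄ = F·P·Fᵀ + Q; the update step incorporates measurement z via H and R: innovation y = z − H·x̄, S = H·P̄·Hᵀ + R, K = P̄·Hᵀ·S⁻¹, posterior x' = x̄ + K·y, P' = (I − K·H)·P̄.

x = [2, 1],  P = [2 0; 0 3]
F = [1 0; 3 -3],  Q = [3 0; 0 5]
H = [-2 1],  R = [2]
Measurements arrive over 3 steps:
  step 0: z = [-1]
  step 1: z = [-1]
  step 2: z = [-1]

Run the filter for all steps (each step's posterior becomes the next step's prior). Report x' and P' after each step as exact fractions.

step 0: x̄ = F·x = [2, 3]
step 0: P̄ = F·P·Fᵀ + Q = [5 6; 6 50]
step 0: y = z − H·x̄ = [0]
step 0: S = H·P̄·Hᵀ + R = [48]
step 0: K = P̄·Hᵀ·S⁻¹ = [-1/12; 19/24]
step 0: x' = x̄ + K·y = [2, 3]
step 0: P' = (I − K·H)·P̄ = [14/3 55/6; 55/6 239/12]
step 1: x̄ = F·x = [2, -3]
step 1: P̄ = F·P·Fᵀ + Q = [23/3 -27/2; -27/2 245/4]
step 1: y = z − H·x̄ = [6]
step 1: S = H·P̄·Hᵀ + R = [1775/12]
step 1: K = P̄·Hᵀ·S⁻¹ = [-346/1775; 1059/1775]
step 1: x' = x̄ + K·y = [1474/1775, 1029/1775]
step 1: P' = (I − K·H)·P̄ = [3632/1775 6572/1775; 6572/1775 15262/1775]
step 2: x̄ = F·x = [1474/1775, 267/355]
step 2: P̄ = F·P·Fᵀ + Q = [8957/1775 -1764/355; -1764/355 2425/71]
step 2: y = z − H·x̄ = [-162/1775]
step 2: S = H·P̄·Hᵀ + R = [135283/1775]
step 2: K = P̄·Hᵀ·S⁻¹ = [-26734/135283; 78265/135283]
step 2: x' = x̄ + K·y = [114782/135283, 94605/135283]
step 2: P' = (I − K·H)·P̄ = [280013/135283 506558/135283; 506558/135283 1169646/135283]

step 0: x' = [2, 3], P' = [14/3 55/6; 55/6 239/12]
step 1: x' = [1474/1775, 1029/1775], P' = [3632/1775 6572/1775; 6572/1775 15262/1775]
step 2: x' = [114782/135283, 94605/135283], P' = [280013/135283 506558/135283; 506558/135283 1169646/135283]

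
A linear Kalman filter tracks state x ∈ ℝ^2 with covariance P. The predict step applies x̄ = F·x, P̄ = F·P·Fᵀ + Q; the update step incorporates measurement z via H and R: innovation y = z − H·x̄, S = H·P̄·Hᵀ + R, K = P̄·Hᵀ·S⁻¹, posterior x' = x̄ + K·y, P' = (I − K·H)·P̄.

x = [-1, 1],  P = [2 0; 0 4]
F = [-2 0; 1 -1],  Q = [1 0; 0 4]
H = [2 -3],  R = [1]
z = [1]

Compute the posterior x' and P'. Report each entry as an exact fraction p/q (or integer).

x' = [16/35, -8/175]
P' = [27/7 88/35; 88/35 306/175]

x̄ = F·x = [2, -2]
P̄ = F·P·Fᵀ + Q = [9 -4; -4 10]
y = z − H·x̄ = [-9]
S = H·P̄·Hᵀ + R = [175]
K = P̄·Hᵀ·S⁻¹ = [6/35; -38/175]
x' = x̄ + K·y = [16/35, -8/175]
P' = (I − K·H)·P̄ = [27/7 88/35; 88/35 306/175]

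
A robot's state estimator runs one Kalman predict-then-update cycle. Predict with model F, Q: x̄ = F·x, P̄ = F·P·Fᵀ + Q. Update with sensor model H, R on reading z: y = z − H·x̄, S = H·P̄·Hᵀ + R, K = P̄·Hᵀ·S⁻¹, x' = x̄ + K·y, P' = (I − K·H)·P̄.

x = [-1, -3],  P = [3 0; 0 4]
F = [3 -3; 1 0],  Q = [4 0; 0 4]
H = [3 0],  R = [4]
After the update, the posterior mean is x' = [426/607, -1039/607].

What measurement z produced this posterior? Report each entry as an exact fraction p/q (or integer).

x̄ = F·x = [6, -1]
P̄ = F·P·Fᵀ + Q = [67 9; 9 7]
S = H·P̄·Hᵀ + R = [607]
K = P̄·Hᵀ·S⁻¹ = [201/607; 27/607]
x' − x̄ = [-3216/607, -432/607] = K·y
y = (KᵀK)⁻¹·Kᵀ·(x' − x̄) = [-16]
z = y + H·x̄ = [-16] + [18] = [2]

z = [2]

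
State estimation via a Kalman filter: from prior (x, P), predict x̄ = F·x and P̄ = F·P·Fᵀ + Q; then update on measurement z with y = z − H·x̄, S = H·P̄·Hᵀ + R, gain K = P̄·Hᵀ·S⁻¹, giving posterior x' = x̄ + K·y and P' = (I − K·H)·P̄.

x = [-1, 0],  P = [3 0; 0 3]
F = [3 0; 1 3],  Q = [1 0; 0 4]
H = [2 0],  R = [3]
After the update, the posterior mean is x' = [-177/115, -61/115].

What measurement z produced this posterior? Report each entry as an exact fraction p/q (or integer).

z = [-3]

x̄ = F·x = [-3, -1]
P̄ = F·P·Fᵀ + Q = [28 9; 9 34]
S = H·P̄·Hᵀ + R = [115]
K = P̄·Hᵀ·S⁻¹ = [56/115; 18/115]
x' − x̄ = [168/115, 54/115] = K·y
y = (KᵀK)⁻¹·Kᵀ·(x' − x̄) = [3]
z = y + H·x̄ = [3] + [-6] = [-3]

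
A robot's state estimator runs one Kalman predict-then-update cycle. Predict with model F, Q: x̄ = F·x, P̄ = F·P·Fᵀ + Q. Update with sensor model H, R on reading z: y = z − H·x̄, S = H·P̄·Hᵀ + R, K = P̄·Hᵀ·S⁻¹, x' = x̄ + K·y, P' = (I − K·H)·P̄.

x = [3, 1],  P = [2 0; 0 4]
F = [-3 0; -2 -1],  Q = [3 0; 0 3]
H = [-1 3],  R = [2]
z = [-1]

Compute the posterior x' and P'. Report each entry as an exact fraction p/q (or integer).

x̄ = F·x = [-9, -7]
P̄ = F·P·Fᵀ + Q = [21 12; 12 15]
y = z − H·x̄ = [11]
S = H·P̄·Hᵀ + R = [86]
K = P̄·Hᵀ·S⁻¹ = [15/86; 33/86]
x' = x̄ + K·y = [-609/86, -239/86]
P' = (I − K·H)·P̄ = [1581/86 537/86; 537/86 201/86]

x' = [-609/86, -239/86]
P' = [1581/86 537/86; 537/86 201/86]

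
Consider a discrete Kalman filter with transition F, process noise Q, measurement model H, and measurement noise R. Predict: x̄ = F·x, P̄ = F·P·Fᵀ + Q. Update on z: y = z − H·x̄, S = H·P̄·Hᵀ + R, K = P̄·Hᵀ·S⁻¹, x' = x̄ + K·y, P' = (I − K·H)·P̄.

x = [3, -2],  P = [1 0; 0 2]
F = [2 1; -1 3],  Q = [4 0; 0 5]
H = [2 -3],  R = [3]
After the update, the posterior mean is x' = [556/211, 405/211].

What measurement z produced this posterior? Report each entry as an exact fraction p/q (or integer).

x̄ = F·x = [4, -9]
P̄ = F·P·Fᵀ + Q = [10 4; 4 24]
S = H·P̄·Hᵀ + R = [211]
K = P̄·Hᵀ·S⁻¹ = [8/211; -64/211]
x' − x̄ = [-288/211, 2304/211] = K·y
y = (KᵀK)⁻¹·Kᵀ·(x' − x̄) = [-36]
z = y + H·x̄ = [-36] + [35] = [-1]

z = [-1]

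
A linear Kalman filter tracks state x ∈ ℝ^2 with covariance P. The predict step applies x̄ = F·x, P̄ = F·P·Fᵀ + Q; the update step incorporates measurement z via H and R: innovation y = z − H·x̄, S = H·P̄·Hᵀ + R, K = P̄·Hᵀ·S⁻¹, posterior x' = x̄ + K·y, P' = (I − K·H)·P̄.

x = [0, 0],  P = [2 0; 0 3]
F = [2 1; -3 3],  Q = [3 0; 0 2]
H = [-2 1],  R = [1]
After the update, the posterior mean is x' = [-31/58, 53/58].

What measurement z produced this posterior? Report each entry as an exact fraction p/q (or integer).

x̄ = F·x = [0, 0]
P̄ = F·P·Fᵀ + Q = [14 -3; -3 47]
S = H·P̄·Hᵀ + R = [116]
K = P̄·Hᵀ·S⁻¹ = [-31/116; 53/116]
x' − x̄ = [-31/58, 53/58] = K·y
y = (KᵀK)⁻¹·Kᵀ·(x' − x̄) = [2]
z = y + H·x̄ = [2] + [0] = [2]

z = [2]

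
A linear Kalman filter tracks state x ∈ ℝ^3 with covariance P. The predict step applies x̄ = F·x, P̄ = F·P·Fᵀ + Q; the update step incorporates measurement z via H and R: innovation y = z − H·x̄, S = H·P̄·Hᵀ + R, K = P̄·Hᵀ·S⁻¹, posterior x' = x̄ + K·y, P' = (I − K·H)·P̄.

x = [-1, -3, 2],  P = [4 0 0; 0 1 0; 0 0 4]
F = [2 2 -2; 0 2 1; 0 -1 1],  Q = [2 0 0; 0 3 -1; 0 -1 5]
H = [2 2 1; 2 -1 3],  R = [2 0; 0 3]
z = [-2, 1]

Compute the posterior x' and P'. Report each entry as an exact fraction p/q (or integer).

x' = [-43478/14511, 7136/14511, 37286/14511]
P' = [156874/14511 -86770/14511 -130972/14511; -86770/14511 53971/14511 72442/14511; -130972/14511 72442/14511 113338/14511]

x̄ = F·x = [-12, -4, 5]
P̄ = F·P·Fᵀ + Q = [38 -4 -10; -4 11 1; -10 1 10]
y = z − H·x̄ = [25, 6]
S = H·P̄·Hᵀ + R = [140 77; 77 146]
K = P̄·Hᵀ·S⁻¹ = [4618/14511 362/2073; 3422/14511 -485/2073; -1861/14511 268/2073]
x' = x̄ + K·y = [-43478/14511, 7136/14511, 37286/14511]
P' = (I − K·H)·P̄ = [156874/14511 -86770/14511 -130972/14511; -86770/14511 53971/14511 72442/14511; -130972/14511 72442/14511 113338/14511]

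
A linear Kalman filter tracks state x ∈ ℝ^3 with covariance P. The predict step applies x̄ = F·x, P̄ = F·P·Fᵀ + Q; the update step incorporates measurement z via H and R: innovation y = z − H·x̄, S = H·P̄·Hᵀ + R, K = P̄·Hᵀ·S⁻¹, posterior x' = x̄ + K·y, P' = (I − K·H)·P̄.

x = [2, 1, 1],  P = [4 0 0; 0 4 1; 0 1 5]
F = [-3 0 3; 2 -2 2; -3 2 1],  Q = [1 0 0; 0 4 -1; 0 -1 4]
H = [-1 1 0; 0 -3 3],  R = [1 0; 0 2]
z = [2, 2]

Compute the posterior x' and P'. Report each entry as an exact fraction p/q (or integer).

x' = [-75650/40267, 3343/40267, 29519/40267]
P' = [383327/40267 325707/40267 318665/40267; 325707/40267 306813/40267 299503/40267; 318665/40267 299503/40267 301083/40267]

x̄ = F·x = [-3, 4, -3]
P̄ = F·P·Fᵀ + Q = [82 0 57; 0 48 -29; 57 -29 65]
y = z − H·x̄ = [-5, 23]
S = H·P̄·Hᵀ + R = [131 -402; -402 1541]
K = P̄·Hᵀ·S⁻¹ = [-860/601 -10563/40267; -282/601 -10965/40267; -286/601 2370/40267]
x' = x̄ + K·y = [-75650/40267, 3343/40267, 29519/40267]
P' = (I − K·H)·P̄ = [383327/40267 325707/40267 318665/40267; 325707/40267 306813/40267 299503/40267; 318665/40267 299503/40267 301083/40267]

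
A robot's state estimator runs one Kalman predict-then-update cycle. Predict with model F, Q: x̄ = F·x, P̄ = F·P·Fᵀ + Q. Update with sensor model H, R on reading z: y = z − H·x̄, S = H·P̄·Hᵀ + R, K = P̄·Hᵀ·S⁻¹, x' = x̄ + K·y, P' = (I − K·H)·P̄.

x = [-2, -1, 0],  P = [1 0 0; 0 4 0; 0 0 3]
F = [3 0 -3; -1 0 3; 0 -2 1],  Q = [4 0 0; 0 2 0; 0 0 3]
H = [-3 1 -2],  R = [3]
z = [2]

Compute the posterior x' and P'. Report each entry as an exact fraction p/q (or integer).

x̄ = F·x = [-6, 2, 2]
P̄ = F·P·Fᵀ + Q = [40 -30 -9; -30 30 9; -9 9 22]
y = z − H·x̄ = [-14]
S = H·P̄·Hᵀ + R = [517]
K = P̄·Hᵀ·S⁻¹ = [-12/47; 102/517; -8/517]
x' = x̄ + K·y = [-114/47, -394/517, 1146/517]
P' = (I − K·H)·P̄ = [296/47 -186/47 -519/47; -186/47 5106/517 5469/517; -519/47 5469/517 11310/517]

x' = [-114/47, -394/517, 1146/517]
P' = [296/47 -186/47 -519/47; -186/47 5106/517 5469/517; -519/47 5469/517 11310/517]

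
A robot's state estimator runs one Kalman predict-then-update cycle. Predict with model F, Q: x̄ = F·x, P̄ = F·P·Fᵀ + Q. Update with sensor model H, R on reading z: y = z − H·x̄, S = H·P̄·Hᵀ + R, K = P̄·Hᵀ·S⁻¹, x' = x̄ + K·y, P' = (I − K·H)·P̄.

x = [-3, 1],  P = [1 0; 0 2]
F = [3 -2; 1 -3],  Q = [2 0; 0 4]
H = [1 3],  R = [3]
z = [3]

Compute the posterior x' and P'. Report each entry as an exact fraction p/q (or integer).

x̄ = F·x = [-11, -6]
P̄ = F·P·Fᵀ + Q = [19 15; 15 23]
y = z − H·x̄ = [32]
S = H·P̄·Hᵀ + R = [319]
K = P̄·Hᵀ·S⁻¹ = [64/319; 84/319]
x' = x̄ + K·y = [-1461/319, 774/319]
P' = (I − K·H)·P̄ = [1965/319 -591/319; -591/319 281/319]

x' = [-1461/319, 774/319]
P' = [1965/319 -591/319; -591/319 281/319]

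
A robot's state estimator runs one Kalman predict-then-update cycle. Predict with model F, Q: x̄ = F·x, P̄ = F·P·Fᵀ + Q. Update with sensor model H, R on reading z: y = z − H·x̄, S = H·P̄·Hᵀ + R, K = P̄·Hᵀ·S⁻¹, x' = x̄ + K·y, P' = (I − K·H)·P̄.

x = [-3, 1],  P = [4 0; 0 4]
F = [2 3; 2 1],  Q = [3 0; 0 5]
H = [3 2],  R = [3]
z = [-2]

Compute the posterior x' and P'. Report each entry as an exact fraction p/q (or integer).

x̄ = F·x = [-3, -5]
P̄ = F·P·Fᵀ + Q = [55 28; 28 25]
y = z − H·x̄ = [17]
S = H·P̄·Hᵀ + R = [934]
K = P̄·Hᵀ·S⁻¹ = [221/934; 67/467]
x' = x̄ + K·y = [955/934, -1196/467]
P' = (I − K·H)·P̄ = [2529/934 -1731/467; -1731/467 2697/467]

x' = [955/934, -1196/467]
P' = [2529/934 -1731/467; -1731/467 2697/467]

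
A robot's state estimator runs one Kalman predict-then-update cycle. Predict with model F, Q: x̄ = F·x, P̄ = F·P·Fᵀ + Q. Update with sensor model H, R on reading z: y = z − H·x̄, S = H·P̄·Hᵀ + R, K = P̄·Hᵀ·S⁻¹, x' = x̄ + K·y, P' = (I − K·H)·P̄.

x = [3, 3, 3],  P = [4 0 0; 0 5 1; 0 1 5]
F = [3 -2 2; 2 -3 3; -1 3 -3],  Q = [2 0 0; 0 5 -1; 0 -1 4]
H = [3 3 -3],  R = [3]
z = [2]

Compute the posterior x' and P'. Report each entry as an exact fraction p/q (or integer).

x̄ = F·x = [9, 6, -3]
P̄ = F·P·Fᵀ + Q = [70 72 -60; 72 93 -81; -60 -81 80]
y = z − H·x̄ = [-52]
S = H·P̄·Hᵀ + R = [6024]
K = P̄·Hᵀ·S⁻¹ = [101/1004; 123/1004; -221/2008]
x' = x̄ + K·y = [946/251, -93/251, 1367/502]
P' = (I − K·H)·P̄ = [4537/502 -1125/502 6723/1004; -1125/502 1299/502 225/1004; 6723/1004 225/1004 14117/2008]

x' = [946/251, -93/251, 1367/502]
P' = [4537/502 -1125/502 6723/1004; -1125/502 1299/502 225/1004; 6723/1004 225/1004 14117/2008]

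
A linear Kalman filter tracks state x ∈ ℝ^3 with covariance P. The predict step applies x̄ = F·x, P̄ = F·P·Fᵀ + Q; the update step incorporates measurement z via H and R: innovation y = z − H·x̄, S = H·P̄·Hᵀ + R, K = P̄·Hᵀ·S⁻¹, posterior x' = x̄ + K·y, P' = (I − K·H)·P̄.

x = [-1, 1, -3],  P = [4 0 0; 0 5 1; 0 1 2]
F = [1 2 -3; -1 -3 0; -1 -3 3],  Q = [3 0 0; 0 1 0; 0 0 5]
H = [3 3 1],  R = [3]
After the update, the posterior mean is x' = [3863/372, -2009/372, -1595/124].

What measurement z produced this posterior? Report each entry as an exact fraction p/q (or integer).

x̄ = F·x = [10, -2, -11]
P̄ = F·P·Fᵀ + Q = [33 -25 -37; -25 50 40; -37 40 54]
S = H·P̄·Hᵀ + R = [372]
K = P̄·Hᵀ·S⁻¹ = [-13/372; 115/372; 21/124]
x' − x̄ = [143/372, -1265/372, -231/124] = K·y
y = (KᵀK)⁻¹·Kᵀ·(x' − x̄) = [-11]
z = y + H·x̄ = [-11] + [13] = [2]

z = [2]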